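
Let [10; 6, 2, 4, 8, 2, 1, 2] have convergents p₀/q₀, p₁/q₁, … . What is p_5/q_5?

10277/1012

Using pₖ = aₖpₖ₋₁ + pₖ₋₂, qₖ = aₖqₖ₋₁ + qₖ₋₂ (with p₋₁=1, p₋₂=0, q₋₁=0, q₋₂=1):
  k=0: a=10, p=10, q=1
  k=1: a=6, p=61, q=6
  k=2: a=2, p=132, q=13
  k=3: a=4, p=589, q=58
  k=4: a=8, p=4844, q=477
  k=5: a=2, p=10277, q=1012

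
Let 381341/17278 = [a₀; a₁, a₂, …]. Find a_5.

3

381341 = 22·17278 + 1225   →  a_0 = 22
17278 = 14·1225 + 128   →  a_1 = 14
1225 = 9·128 + 73   →  a_2 = 9
128 = 1·73 + 55   →  a_3 = 1
73 = 1·55 + 18   →  a_4 = 1
55 = 3·18 + 1   →  a_5 = 3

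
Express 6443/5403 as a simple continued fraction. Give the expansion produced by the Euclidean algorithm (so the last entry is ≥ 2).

[1; 5, 5, 8, 8, 3]

6443 = 1·5403 + 1040
5403 = 5·1040 + 203
1040 = 5·203 + 25
203 = 8·25 + 3
25 = 8·3 + 1
3 = 3·1 + 0  (stop)
So 6443/5403 = [1; 5, 5, 8, 8, 3].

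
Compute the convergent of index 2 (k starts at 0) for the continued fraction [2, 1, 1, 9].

Using pₖ = aₖpₖ₋₁ + pₖ₋₂, qₖ = aₖqₖ₋₁ + qₖ₋₂ (with p₋₁=1, p₋₂=0, q₋₁=0, q₋₂=1):
  k=0: a=2, p=2, q=1
  k=1: a=1, p=3, q=1
  k=2: a=1, p=5, q=2

5/2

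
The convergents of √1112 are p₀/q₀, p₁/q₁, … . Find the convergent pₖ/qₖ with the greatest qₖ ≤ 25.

√1112 = [33; 2, 1, 7, 1, 2, 66, …] (period length 6).
Convergents:
  p_0/q_0 = 33/1
  p_1/q_1 = 67/2
  p_2/q_2 = 100/3
  p_3/q_3 = 767/23
  p_4/q_4 = 867/26
q_3 = 23 ≤ 25 < 26 = q_4, so the answer is 767/23.

767/23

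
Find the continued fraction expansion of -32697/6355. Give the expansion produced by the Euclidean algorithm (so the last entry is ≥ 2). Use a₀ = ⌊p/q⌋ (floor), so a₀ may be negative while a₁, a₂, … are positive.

-32697 = -6·6355 + 5433
6355 = 1·5433 + 922
5433 = 5·922 + 823
922 = 1·823 + 99
823 = 8·99 + 31
99 = 3·31 + 6
31 = 5·6 + 1
6 = 6·1 + 0  (stop)
So -32697/6355 = [-6; 1, 5, 1, 8, 3, 5, 6].

[-6; 1, 5, 1, 8, 3, 5, 6]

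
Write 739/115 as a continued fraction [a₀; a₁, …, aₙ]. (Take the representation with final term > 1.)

739 = 6*115 + 49
115 = 2*49 + 17
49 = 2*17 + 15
17 = 1*15 + 2
15 = 7*2 + 1
2 = 2*1 + 0  (stop)
So 739/115 = [6; 2, 2, 1, 7, 2].

[6; 2, 2, 1, 7, 2]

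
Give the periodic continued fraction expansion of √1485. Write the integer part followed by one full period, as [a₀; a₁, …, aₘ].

[38; 1, 1, 6, 1, 1, 76]

a₀ = ⌊√1485⌋ = 38.
With m₀=0, d₀=1 and mₖ₊₁ = dₖaₖ − mₖ, dₖ₊₁ = (n − mₖ₊₁²)/dₖ, aₖ₊₁ = ⌊(a₀+mₖ₊₁)/dₖ₊₁⌋:
  k=1: m=38, d=41, a=1
  k=2: m=3, d=36, a=1
  k=3: m=33, d=11, a=6
  k=4: m=33, d=36, a=1
  k=5: m=3, d=41, a=1
  k=6: m=38, d=1, a=76
d=1 and a=2a₀=76 at k=6, so the next step gives (m, d) = (38, 41) again — its k=1 value — and the period has length 6.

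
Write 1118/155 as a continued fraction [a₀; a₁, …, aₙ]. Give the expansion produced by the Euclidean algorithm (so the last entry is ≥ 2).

1118 = 7·155 + 33
155 = 4·33 + 23
33 = 1·23 + 10
23 = 2·10 + 3
10 = 3·3 + 1
3 = 3·1 + 0  (stop)
So 1118/155 = [7; 4, 1, 2, 3, 3].

[7; 4, 1, 2, 3, 3]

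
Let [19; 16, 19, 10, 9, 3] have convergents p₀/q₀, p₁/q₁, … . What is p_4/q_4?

531819/27899

Using pₖ = aₖpₖ₋₁ + pₖ₋₂, qₖ = aₖqₖ₋₁ + qₖ₋₂ (with p₋₁=1, p₋₂=0, q₋₁=0, q₋₂=1):
  k=0: a=19, p=19, q=1
  k=1: a=16, p=305, q=16
  k=2: a=19, p=5814, q=305
  k=3: a=10, p=58445, q=3066
  k=4: a=9, p=531819, q=27899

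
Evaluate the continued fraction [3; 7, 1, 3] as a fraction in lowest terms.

97/31

Using pₖ = aₖpₖ₋₁ + pₖ₋₂ and qₖ = aₖqₖ₋₁ + qₖ₋₂:
  k=0: a=3, p=3, q=1
  k=1: a=7, p=22, q=7
  k=2: a=1, p=25, q=8
  k=3: a=3, p=97, q=31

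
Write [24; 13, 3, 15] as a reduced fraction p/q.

Using pₖ = aₖpₖ₋₁ + pₖ₋₂ and qₖ = aₖqₖ₋₁ + qₖ₋₂:
  k=0: a=24, p=24, q=1
  k=1: a=13, p=313, q=13
  k=2: a=3, p=963, q=40
  k=3: a=15, p=14758, q=613

14758/613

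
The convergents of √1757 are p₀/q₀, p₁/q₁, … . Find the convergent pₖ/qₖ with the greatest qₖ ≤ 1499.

√1757 = [41; 1, 10, 1, 82, …] (period length 4).
Convergents:
  p_0/q_0 = 41/1
  p_1/q_1 = 42/1
  p_2/q_2 = 461/11
  p_3/q_3 = 503/12
  p_4/q_4 = 41707/995
  p_5/q_5 = 42210/1007
  p_6/q_6 = 463807/11065
q_5 = 1007 ≤ 1499 < 11065 = q_6, so the answer is 42210/1007.

42210/1007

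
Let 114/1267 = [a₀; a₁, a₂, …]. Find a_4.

114 = 0·1267 + 114   →  a_0 = 0
1267 = 11·114 + 13   →  a_1 = 11
114 = 8·13 + 10   →  a_2 = 8
13 = 1·10 + 3   →  a_3 = 1
10 = 3·3 + 1   →  a_4 = 3

3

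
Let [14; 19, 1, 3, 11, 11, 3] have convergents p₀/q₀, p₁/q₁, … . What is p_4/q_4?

Using pₖ = aₖpₖ₋₁ + pₖ₋₂, qₖ = aₖqₖ₋₁ + qₖ₋₂ (with p₋₁=1, p₋₂=0, q₋₁=0, q₋₂=1):
  k=0: a=14, p=14, q=1
  k=1: a=19, p=267, q=19
  k=2: a=1, p=281, q=20
  k=3: a=3, p=1110, q=79
  k=4: a=11, p=12491, q=889

12491/889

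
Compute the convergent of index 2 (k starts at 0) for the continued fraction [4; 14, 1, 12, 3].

61/15

Using pₖ = aₖpₖ₋₁ + pₖ₋₂, qₖ = aₖqₖ₋₁ + qₖ₋₂ (with p₋₁=1, p₋₂=0, q₋₁=0, q₋₂=1):
  k=0: a=4, p=4, q=1
  k=1: a=14, p=57, q=14
  k=2: a=1, p=61, q=15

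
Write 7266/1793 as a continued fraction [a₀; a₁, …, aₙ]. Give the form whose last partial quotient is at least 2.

[4; 19, 13, 2, 3]

7266 = 4×1793 + 94
1793 = 19×94 + 7
94 = 13×7 + 3
7 = 2×3 + 1
3 = 3×1 + 0  (stop)
So 7266/1793 = [4; 19, 13, 2, 3].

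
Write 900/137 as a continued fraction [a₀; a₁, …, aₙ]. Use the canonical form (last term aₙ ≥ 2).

[6; 1, 1, 3, 9, 2]

900 = 6*137 + 78
137 = 1*78 + 59
78 = 1*59 + 19
59 = 3*19 + 2
19 = 9*2 + 1
2 = 2*1 + 0  (stop)
So 900/137 = [6; 1, 1, 3, 9, 2].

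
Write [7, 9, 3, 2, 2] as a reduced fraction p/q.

1123/158

Using pₖ = aₖpₖ₋₁ + pₖ₋₂ and qₖ = aₖqₖ₋₁ + qₖ₋₂:
  k=0: a=7, p=7, q=1
  k=1: a=9, p=64, q=9
  k=2: a=3, p=199, q=28
  k=3: a=2, p=462, q=65
  k=4: a=2, p=1123, q=158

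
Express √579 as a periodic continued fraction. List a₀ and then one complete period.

[24; 16, 48]

a₀ = ⌊√579⌋ = 24.
With m₀=0, d₀=1 and mₖ₊₁ = dₖaₖ − mₖ, dₖ₊₁ = (n − mₖ₊₁²)/dₖ, aₖ₊₁ = ⌊(a₀+mₖ₊₁)/dₖ₊₁⌋:
  k=1: m=24, d=3, a=16
  k=2: m=24, d=1, a=48
d=1 and a=2a₀=48 at k=2, so the next step gives (m, d) = (24, 3) again — its k=1 value — and the period has length 2.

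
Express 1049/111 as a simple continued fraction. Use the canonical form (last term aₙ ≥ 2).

[9; 2, 4, 1, 1, 5]

1049 = 9·111 + 50
111 = 2·50 + 11
50 = 4·11 + 6
11 = 1·6 + 5
6 = 1·5 + 1
5 = 5·1 + 0  (stop)
So 1049/111 = [9; 2, 4, 1, 1, 5].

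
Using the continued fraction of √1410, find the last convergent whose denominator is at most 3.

75/2

√1410 = [37; 1, 1, 4, 1, 1, 74, …] (period length 6).
Convergents:
  p_0/q_0 = 37/1
  p_1/q_1 = 38/1
  p_2/q_2 = 75/2
  p_3/q_3 = 338/9
q_2 = 2 ≤ 3 < 9 = q_3, so the answer is 75/2.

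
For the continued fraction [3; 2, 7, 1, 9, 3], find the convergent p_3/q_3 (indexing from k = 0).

Using pₖ = aₖpₖ₋₁ + pₖ₋₂, qₖ = aₖqₖ₋₁ + qₖ₋₂ (with p₋₁=1, p₋₂=0, q₋₁=0, q₋₂=1):
  k=0: a=3, p=3, q=1
  k=1: a=2, p=7, q=2
  k=2: a=7, p=52, q=15
  k=3: a=1, p=59, q=17

59/17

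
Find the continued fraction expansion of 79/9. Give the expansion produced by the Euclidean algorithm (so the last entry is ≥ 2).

[8; 1, 3, 2]

79 = 8×9 + 7
9 = 1×7 + 2
7 = 3×2 + 1
2 = 2×1 + 0  (stop)
So 79/9 = [8; 1, 3, 2].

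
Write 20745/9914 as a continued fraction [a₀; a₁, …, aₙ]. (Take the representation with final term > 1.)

[2; 10, 1, 4, 3, 3, 17]

20745 = 2×9914 + 917
9914 = 10×917 + 744
917 = 1×744 + 173
744 = 4×173 + 52
173 = 3×52 + 17
52 = 3×17 + 1
17 = 17×1 + 0  (stop)
So 20745/9914 = [2; 10, 1, 4, 3, 3, 17].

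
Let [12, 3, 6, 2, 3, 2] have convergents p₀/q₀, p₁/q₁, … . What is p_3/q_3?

505/41

Using pₖ = aₖpₖ₋₁ + pₖ₋₂, qₖ = aₖqₖ₋₁ + qₖ₋₂ (with p₋₁=1, p₋₂=0, q₋₁=0, q₋₂=1):
  k=0: a=12, p=12, q=1
  k=1: a=3, p=37, q=3
  k=2: a=6, p=234, q=19
  k=3: a=2, p=505, q=41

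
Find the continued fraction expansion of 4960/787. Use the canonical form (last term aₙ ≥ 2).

[6; 3, 3, 3, 1, 5, 3]

4960 = 6×787 + 238
787 = 3×238 + 73
238 = 3×73 + 19
73 = 3×19 + 16
19 = 1×16 + 3
16 = 5×3 + 1
3 = 3×1 + 0  (stop)
So 4960/787 = [6; 3, 3, 3, 1, 5, 3].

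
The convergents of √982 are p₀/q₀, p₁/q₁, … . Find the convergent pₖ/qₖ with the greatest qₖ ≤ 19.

√982 = [31; 2, 1, 30, 1, 2, 62, …] (period length 6).
Convergents:
  p_0/q_0 = 31/1
  p_1/q_1 = 63/2
  p_2/q_2 = 94/3
  p_3/q_3 = 2883/92
q_2 = 3 ≤ 19 < 92 = q_3, so the answer is 94/3.

94/3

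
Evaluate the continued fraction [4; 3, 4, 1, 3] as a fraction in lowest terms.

Fold from the inside: start with 3/1.
  1 + 1/3 = 4/3
  4 + 3/4 = 19/4
  3 + 4/19 = 61/19
  4 + 19/61 = 263/61

263/61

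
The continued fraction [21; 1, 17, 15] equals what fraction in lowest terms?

5947/271

Using pₖ = aₖpₖ₋₁ + pₖ₋₂ and qₖ = aₖqₖ₋₁ + qₖ₋₂:
  k=0: a=21, p=21, q=1
  k=1: a=1, p=22, q=1
  k=2: a=17, p=395, q=18
  k=3: a=15, p=5947, q=271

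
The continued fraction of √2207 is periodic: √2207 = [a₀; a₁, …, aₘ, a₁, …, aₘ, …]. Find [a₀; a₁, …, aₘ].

a₀ = ⌊√2207⌋ = 46.
With m₀=0, d₀=1 and mₖ₊₁ = dₖaₖ − mₖ, dₖ₊₁ = (n − mₖ₊₁²)/dₖ, aₖ₊₁ = ⌊(a₀+mₖ₊₁)/dₖ₊₁⌋:
  k=1: m=46, d=91, a=1
  k=2: m=45, d=2, a=45
  k=3: m=45, d=91, a=1
  k=4: m=46, d=1, a=92
d=1 and a=2a₀=92 at k=4, so the next step gives (m, d) = (46, 91) again — its k=1 value — and the period has length 4.

[46; 1, 45, 1, 92]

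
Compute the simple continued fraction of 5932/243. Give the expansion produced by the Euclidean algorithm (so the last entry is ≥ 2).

5932 = 24·243 + 100
243 = 2·100 + 43
100 = 2·43 + 14
43 = 3·14 + 1
14 = 14·1 + 0  (stop)
So 5932/243 = [24; 2, 2, 3, 14].

[24; 2, 2, 3, 14]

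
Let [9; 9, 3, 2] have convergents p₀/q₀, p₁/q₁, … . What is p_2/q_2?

255/28

Using pₖ = aₖpₖ₋₁ + pₖ₋₂, qₖ = aₖqₖ₋₁ + qₖ₋₂ (with p₋₁=1, p₋₂=0, q₋₁=0, q₋₂=1):
  k=0: a=9, p=9, q=1
  k=1: a=9, p=82, q=9
  k=2: a=3, p=255, q=28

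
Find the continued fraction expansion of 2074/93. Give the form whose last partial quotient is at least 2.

2074 = 22*93 + 28
93 = 3*28 + 9
28 = 3*9 + 1
9 = 9*1 + 0  (stop)
So 2074/93 = [22; 3, 3, 9].

[22; 3, 3, 9]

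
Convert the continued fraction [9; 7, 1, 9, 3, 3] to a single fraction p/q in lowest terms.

Fold from the inside: start with 3/1.
  3 + 1/3 = 10/3
  9 + 3/10 = 93/10
  1 + 10/93 = 103/93
  7 + 93/103 = 814/103
  9 + 103/814 = 7429/814

7429/814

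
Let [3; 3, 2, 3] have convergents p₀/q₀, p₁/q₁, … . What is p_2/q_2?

23/7

Using pₖ = aₖpₖ₋₁ + pₖ₋₂, qₖ = aₖqₖ₋₁ + qₖ₋₂ (with p₋₁=1, p₋₂=0, q₋₁=0, q₋₂=1):
  k=0: a=3, p=3, q=1
  k=1: a=3, p=10, q=3
  k=2: a=2, p=23, q=7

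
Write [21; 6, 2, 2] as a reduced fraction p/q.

677/32

Using pₖ = aₖpₖ₋₁ + pₖ₋₂ and qₖ = aₖqₖ₋₁ + qₖ₋₂:
  k=0: a=21, p=21, q=1
  k=1: a=6, p=127, q=6
  k=2: a=2, p=275, q=13
  k=3: a=2, p=677, q=32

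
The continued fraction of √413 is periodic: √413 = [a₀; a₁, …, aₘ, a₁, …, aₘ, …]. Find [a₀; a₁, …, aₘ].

[20; 3, 9, 1, 4, 1, 9, 3, 40]

a₀ = ⌊√413⌋ = 20.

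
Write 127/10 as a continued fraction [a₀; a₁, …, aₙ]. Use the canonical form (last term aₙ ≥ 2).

127 = 12*10 + 7
10 = 1*7 + 3
7 = 2*3 + 1
3 = 3*1 + 0  (stop)
So 127/10 = [12; 1, 2, 3].

[12; 1, 2, 3]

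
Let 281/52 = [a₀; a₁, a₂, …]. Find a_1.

2

281 = 5·52 + 21   →  a_0 = 5
52 = 2·21 + 10   →  a_1 = 2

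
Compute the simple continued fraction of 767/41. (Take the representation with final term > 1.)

767 = 18·41 + 29
41 = 1·29 + 12
29 = 2·12 + 5
12 = 2·5 + 2
5 = 2·2 + 1
2 = 2·1 + 0  (stop)
So 767/41 = [18; 1, 2, 2, 2, 2].

[18; 1, 2, 2, 2, 2]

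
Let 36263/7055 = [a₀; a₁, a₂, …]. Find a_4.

36263 = 5·7055 + 988   →  a_0 = 5
7055 = 7·988 + 139   →  a_1 = 7
988 = 7·139 + 15   →  a_2 = 7
139 = 9·15 + 4   →  a_3 = 9
15 = 3·4 + 3   →  a_4 = 3

3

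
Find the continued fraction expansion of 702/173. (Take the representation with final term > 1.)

702 = 4·173 + 10
173 = 17·10 + 3
10 = 3·3 + 1
3 = 3·1 + 0  (stop)
So 702/173 = [4; 17, 3, 3].

[4; 17, 3, 3]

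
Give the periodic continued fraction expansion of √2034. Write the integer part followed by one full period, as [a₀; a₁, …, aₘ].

[45; 10, 90]

a₀ = ⌊√2034⌋ = 45.
With m₀=0, d₀=1 and mₖ₊₁ = dₖaₖ − mₖ, dₖ₊₁ = (n − mₖ₊₁²)/dₖ, aₖ₊₁ = ⌊(a₀+mₖ₊₁)/dₖ₊₁⌋:
  k=1: m=45, d=9, a=10
  k=2: m=45, d=1, a=90
d=1 and a=2a₀=90 at k=2, so the next step gives (m, d) = (45, 9) again — its k=1 value — and the period has length 2.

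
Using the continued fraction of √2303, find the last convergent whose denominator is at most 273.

√2303 = [47; 1, 94, …] (period length 2).
Convergents:
  p_0/q_0 = 47/1
  p_1/q_1 = 48/1
  p_2/q_2 = 4559/95
  p_3/q_3 = 4607/96
  p_4/q_4 = 437617/9119
q_3 = 96 ≤ 273 < 9119 = q_4, so the answer is 4607/96.

4607/96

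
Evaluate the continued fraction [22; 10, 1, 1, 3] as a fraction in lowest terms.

1635/74

Fold from the inside: start with 3/1.
  1 + 1/3 = 4/3
  1 + 3/4 = 7/4
  10 + 4/7 = 74/7
  22 + 7/74 = 1635/74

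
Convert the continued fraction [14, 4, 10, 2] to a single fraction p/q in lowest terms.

1225/86

Using pₖ = aₖpₖ₋₁ + pₖ₋₂ and qₖ = aₖqₖ₋₁ + qₖ₋₂:
  k=0: a=14, p=14, q=1
  k=1: a=4, p=57, q=4
  k=2: a=10, p=584, q=41
  k=3: a=2, p=1225, q=86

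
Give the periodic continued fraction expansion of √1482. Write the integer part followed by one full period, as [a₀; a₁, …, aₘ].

[38; 2, 76]

a₀ = ⌊√1482⌋ = 38.
With m₀=0, d₀=1 and mₖ₊₁ = dₖaₖ − mₖ, dₖ₊₁ = (n − mₖ₊₁²)/dₖ, aₖ₊₁ = ⌊(a₀+mₖ₊₁)/dₖ₊₁⌋:
  k=1: m=38, d=38, a=2
  k=2: m=38, d=1, a=76
d=1 and a=2a₀=76 at k=2, so the next step gives (m, d) = (38, 38) again — its k=1 value — and the period has length 2.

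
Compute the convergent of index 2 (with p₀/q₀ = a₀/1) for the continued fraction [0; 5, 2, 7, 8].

Using pₖ = aₖpₖ₋₁ + pₖ₋₂, qₖ = aₖqₖ₋₁ + qₖ₋₂ (with p₋₁=1, p₋₂=0, q₋₁=0, q₋₂=1):
  k=0: a=0, p=0, q=1
  k=1: a=5, p=1, q=5
  k=2: a=2, p=2, q=11

2/11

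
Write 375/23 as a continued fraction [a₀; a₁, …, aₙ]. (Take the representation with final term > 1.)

[16; 3, 3, 2]

375 = 16*23 + 7
23 = 3*7 + 2
7 = 3*2 + 1
2 = 2*1 + 0  (stop)
So 375/23 = [16; 3, 3, 2].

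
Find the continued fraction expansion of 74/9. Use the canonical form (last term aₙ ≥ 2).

[8; 4, 2]

74 = 8*9 + 2
9 = 4*2 + 1
2 = 2*1 + 0  (stop)
So 74/9 = [8; 4, 2].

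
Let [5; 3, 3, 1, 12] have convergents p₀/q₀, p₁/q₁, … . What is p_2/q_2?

Using pₖ = aₖpₖ₋₁ + pₖ₋₂, qₖ = aₖqₖ₋₁ + qₖ₋₂ (with p₋₁=1, p₋₂=0, q₋₁=0, q₋₂=1):
  k=0: a=5, p=5, q=1
  k=1: a=3, p=16, q=3
  k=2: a=3, p=53, q=10

53/10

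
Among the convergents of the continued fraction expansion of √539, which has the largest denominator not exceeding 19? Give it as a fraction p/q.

√539 = [23; 4, 1, 1, 1, 1, 1, 4, 46, …] (period length 8).
Convergents:
  p_0/q_0 = 23/1
  p_1/q_1 = 93/4
  p_2/q_2 = 116/5
  p_3/q_3 = 209/9
  p_4/q_4 = 325/14
  p_5/q_5 = 534/23
q_4 = 14 ≤ 19 < 23 = q_5, so the answer is 325/14.

325/14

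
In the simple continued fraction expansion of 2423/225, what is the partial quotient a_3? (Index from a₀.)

3

2423 = 10·225 + 173   →  a_0 = 10
225 = 1·173 + 52   →  a_1 = 1
173 = 3·52 + 17   →  a_2 = 3
52 = 3·17 + 1   →  a_3 = 3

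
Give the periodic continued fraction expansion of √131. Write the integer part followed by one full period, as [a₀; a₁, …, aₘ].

a₀ = ⌊√131⌋ = 11.

[11; 2, 4, 11, 4, 2, 22]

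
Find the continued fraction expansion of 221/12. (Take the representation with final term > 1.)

221 = 18·12 + 5
12 = 2·5 + 2
5 = 2·2 + 1
2 = 2·1 + 0  (stop)
So 221/12 = [18; 2, 2, 2].

[18; 2, 2, 2]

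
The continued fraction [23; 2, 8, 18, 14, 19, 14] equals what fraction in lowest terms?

27229741/1160155

Fold from the inside: start with 14/1.
  19 + 1/14 = 267/14
  14 + 14/267 = 3752/267
  18 + 267/3752 = 67803/3752
  8 + 3752/67803 = 546176/67803
  2 + 67803/546176 = 1160155/546176
  23 + 546176/1160155 = 27229741/1160155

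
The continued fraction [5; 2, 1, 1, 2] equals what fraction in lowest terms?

70/13

Fold from the inside: start with 2/1.
  1 + 1/2 = 3/2
  1 + 2/3 = 5/3
  2 + 3/5 = 13/5
  5 + 5/13 = 70/13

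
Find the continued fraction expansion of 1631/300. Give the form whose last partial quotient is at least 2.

[5; 2, 3, 2, 4, 4]

1631 = 5·300 + 131
300 = 2·131 + 38
131 = 3·38 + 17
38 = 2·17 + 4
17 = 4·4 + 1
4 = 4·1 + 0  (stop)
So 1631/300 = [5; 2, 3, 2, 4, 4].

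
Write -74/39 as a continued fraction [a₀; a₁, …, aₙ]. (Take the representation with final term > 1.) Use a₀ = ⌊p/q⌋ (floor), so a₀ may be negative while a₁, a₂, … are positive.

-74 = -2*39 + 4
39 = 9*4 + 3
4 = 1*3 + 1
3 = 3*1 + 0  (stop)
So -74/39 = [-2; 9, 1, 3].

[-2; 9, 1, 3]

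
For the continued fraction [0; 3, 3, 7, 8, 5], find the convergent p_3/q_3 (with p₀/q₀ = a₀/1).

22/73

Using pₖ = aₖpₖ₋₁ + pₖ₋₂, qₖ = aₖqₖ₋₁ + qₖ₋₂ (with p₋₁=1, p₋₂=0, q₋₁=0, q₋₂=1):
  k=0: a=0, p=0, q=1
  k=1: a=3, p=1, q=3
  k=2: a=3, p=3, q=10
  k=3: a=7, p=22, q=73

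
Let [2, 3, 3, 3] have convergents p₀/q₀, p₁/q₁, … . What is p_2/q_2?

Using pₖ = aₖpₖ₋₁ + pₖ₋₂, qₖ = aₖqₖ₋₁ + qₖ₋₂ (with p₋₁=1, p₋₂=0, q₋₁=0, q₋₂=1):
  k=0: a=2, p=2, q=1
  k=1: a=3, p=7, q=3
  k=2: a=3, p=23, q=10

23/10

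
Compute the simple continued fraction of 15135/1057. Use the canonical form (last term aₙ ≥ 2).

[14; 3, 7, 3, 15]

15135 = 14*1057 + 337
1057 = 3*337 + 46
337 = 7*46 + 15
46 = 3*15 + 1
15 = 15*1 + 0  (stop)
So 15135/1057 = [14; 3, 7, 3, 15].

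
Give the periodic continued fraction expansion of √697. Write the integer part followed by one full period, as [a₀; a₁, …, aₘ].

a₀ = ⌊√697⌋ = 26.

[26; 2, 2, 52]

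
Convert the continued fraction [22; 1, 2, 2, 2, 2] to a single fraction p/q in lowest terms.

931/41

Fold from the inside: start with 2/1.
  2 + 1/2 = 5/2
  2 + 2/5 = 12/5
  2 + 5/12 = 29/12
  1 + 12/29 = 41/29
  22 + 29/41 = 931/41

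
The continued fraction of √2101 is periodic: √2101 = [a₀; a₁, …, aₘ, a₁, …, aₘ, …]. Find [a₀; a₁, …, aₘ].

a₀ = ⌊√2101⌋ = 45.
With m₀=0, d₀=1 and mₖ₊₁ = dₖaₖ − mₖ, dₖ₊₁ = (n − mₖ₊₁²)/dₖ, aₖ₊₁ = ⌊(a₀+mₖ₊₁)/dₖ₊₁⌋:
  k=1: m=45, d=76, a=1
  k=2: m=31, d=15, a=5
  k=3: m=44, d=11, a=8
  k=4: m=44, d=15, a=5
  k=5: m=31, d=76, a=1
  k=6: m=45, d=1, a=90
d=1 and a=2a₀=90 at k=6, so the next step gives (m, d) = (45, 76) again — its k=1 value — and the period has length 6.

[45; 1, 5, 8, 5, 1, 90]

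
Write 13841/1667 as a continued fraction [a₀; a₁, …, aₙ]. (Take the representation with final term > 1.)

[8; 3, 3, 3, 9, 1, 4]

13841 = 8*1667 + 505
1667 = 3*505 + 152
505 = 3*152 + 49
152 = 3*49 + 5
49 = 9*5 + 4
5 = 1*4 + 1
4 = 4*1 + 0  (stop)
So 13841/1667 = [8; 3, 3, 3, 9, 1, 4].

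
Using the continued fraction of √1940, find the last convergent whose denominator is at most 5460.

85316/1937

√1940 = [44; 22, 88, …] (period length 2).
Convergents:
  p_0/q_0 = 44/1
  p_1/q_1 = 969/22
  p_2/q_2 = 85316/1937
  p_3/q_3 = 1877921/42636
q_2 = 1937 ≤ 5460 < 42636 = q_3, so the answer is 85316/1937.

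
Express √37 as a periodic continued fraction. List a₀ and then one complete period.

a₀ = ⌊√37⌋ = 6.
With m₀=0, d₀=1 and mₖ₊₁ = dₖaₖ − mₖ, dₖ₊₁ = (n − mₖ₊₁²)/dₖ, aₖ₊₁ = ⌊(a₀+mₖ₊₁)/dₖ₊₁⌋:
  k=1: m=6, d=1, a=12
d=1 and a=2a₀=12 at k=1, so the next step gives (m, d) = (6, 1) again — its k=1 value — and the period has length 1.

[6; 12]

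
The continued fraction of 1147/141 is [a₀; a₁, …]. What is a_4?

1

1147 = 8·141 + 19   →  a_0 = 8
141 = 7·19 + 8   →  a_1 = 7
19 = 2·8 + 3   →  a_2 = 2
8 = 2·3 + 2   →  a_3 = 2
3 = 1·2 + 1   →  a_4 = 1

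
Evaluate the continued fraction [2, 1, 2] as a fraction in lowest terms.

8/3

Using pₖ = aₖpₖ₋₁ + pₖ₋₂ and qₖ = aₖqₖ₋₁ + qₖ₋₂:
  k=0: a=2, p=2, q=1
  k=1: a=1, p=3, q=1
  k=2: a=2, p=8, q=3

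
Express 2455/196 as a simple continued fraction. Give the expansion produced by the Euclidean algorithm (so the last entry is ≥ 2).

[12; 1, 1, 9, 3, 3]

2455 = 12*196 + 103
196 = 1*103 + 93
103 = 1*93 + 10
93 = 9*10 + 3
10 = 3*3 + 1
3 = 3*1 + 0  (stop)
So 2455/196 = [12; 1, 1, 9, 3, 3].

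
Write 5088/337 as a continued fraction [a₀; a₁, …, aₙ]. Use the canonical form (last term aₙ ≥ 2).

5088 = 15*337 + 33
337 = 10*33 + 7
33 = 4*7 + 5
7 = 1*5 + 2
5 = 2*2 + 1
2 = 2*1 + 0  (stop)
So 5088/337 = [15; 10, 4, 1, 2, 2].

[15; 10, 4, 1, 2, 2]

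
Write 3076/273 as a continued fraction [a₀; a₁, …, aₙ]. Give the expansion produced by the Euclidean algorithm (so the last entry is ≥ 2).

3076 = 11×273 + 73
273 = 3×73 + 54
73 = 1×54 + 19
54 = 2×19 + 16
19 = 1×16 + 3
16 = 5×3 + 1
3 = 3×1 + 0  (stop)
So 3076/273 = [11; 3, 1, 2, 1, 5, 3].

[11; 3, 1, 2, 1, 5, 3]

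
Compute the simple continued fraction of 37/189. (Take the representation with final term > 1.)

[0; 5, 9, 4]

37 = 0×189 + 37
189 = 5×37 + 4
37 = 9×4 + 1
4 = 4×1 + 0  (stop)
So 37/189 = [0; 5, 9, 4].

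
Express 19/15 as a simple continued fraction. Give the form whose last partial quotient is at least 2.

[1; 3, 1, 3]

19 = 1·15 + 4
15 = 3·4 + 3
4 = 1·3 + 1
3 = 3·1 + 0  (stop)
So 19/15 = [1; 3, 1, 3].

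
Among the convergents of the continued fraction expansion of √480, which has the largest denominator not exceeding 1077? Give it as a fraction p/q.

10582/483

√480 = [21; 1, 9, 1, 42, …] (period length 4).
Convergents:
  p_0/q_0 = 21/1
  p_1/q_1 = 22/1
  p_2/q_2 = 219/10
  p_3/q_3 = 241/11
  p_4/q_4 = 10341/472
  p_5/q_5 = 10582/483
  p_6/q_6 = 105579/4819
q_5 = 483 ≤ 1077 < 4819 = q_6, so the answer is 10582/483.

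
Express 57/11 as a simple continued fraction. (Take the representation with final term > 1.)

57 = 5×11 + 2
11 = 5×2 + 1
2 = 2×1 + 0  (stop)
So 57/11 = [5; 5, 2].

[5; 5, 2]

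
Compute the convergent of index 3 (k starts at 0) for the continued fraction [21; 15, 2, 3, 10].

Using pₖ = aₖpₖ₋₁ + pₖ₋₂, qₖ = aₖqₖ₋₁ + qₖ₋₂ (with p₋₁=1, p₋₂=0, q₋₁=0, q₋₂=1):
  k=0: a=21, p=21, q=1
  k=1: a=15, p=316, q=15
  k=2: a=2, p=653, q=31
  k=3: a=3, p=2275, q=108

2275/108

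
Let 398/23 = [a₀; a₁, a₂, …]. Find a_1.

398 = 17·23 + 7   →  a_0 = 17
23 = 3·7 + 2   →  a_1 = 3

3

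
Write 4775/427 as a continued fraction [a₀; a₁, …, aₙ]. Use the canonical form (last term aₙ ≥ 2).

4775 = 11*427 + 78
427 = 5*78 + 37
78 = 2*37 + 4
37 = 9*4 + 1
4 = 4*1 + 0  (stop)
So 4775/427 = [11; 5, 2, 9, 4].

[11; 5, 2, 9, 4]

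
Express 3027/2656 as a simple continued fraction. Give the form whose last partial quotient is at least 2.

[1; 7, 6, 3, 2, 8]

3027 = 1×2656 + 371
2656 = 7×371 + 59
371 = 6×59 + 17
59 = 3×17 + 8
17 = 2×8 + 1
8 = 8×1 + 0  (stop)
So 3027/2656 = [1; 7, 6, 3, 2, 8].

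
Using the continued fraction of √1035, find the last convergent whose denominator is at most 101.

1126/35

√1035 = [32; 5, 1, 5, 64, …] (period length 4).
Convergents:
  p_0/q_0 = 32/1
  p_1/q_1 = 161/5
  p_2/q_2 = 193/6
  p_3/q_3 = 1126/35
  p_4/q_4 = 72257/2246
q_3 = 35 ≤ 101 < 2246 = q_4, so the answer is 1126/35.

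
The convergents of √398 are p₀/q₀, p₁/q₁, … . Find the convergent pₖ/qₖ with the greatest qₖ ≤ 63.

√398 = [19; 1, 18, 1, 38, …] (period length 4).
Convergents:
  p_0/q_0 = 19/1
  p_1/q_1 = 20/1
  p_2/q_2 = 379/19
  p_3/q_3 = 399/20
  p_4/q_4 = 15541/779
q_3 = 20 ≤ 63 < 779 = q_4, so the answer is 399/20.

399/20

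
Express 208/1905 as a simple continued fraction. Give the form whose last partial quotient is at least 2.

208 = 0·1905 + 208
1905 = 9·208 + 33
208 = 6·33 + 10
33 = 3·10 + 3
10 = 3·3 + 1
3 = 3·1 + 0  (stop)
So 208/1905 = [0; 9, 6, 3, 3, 3].

[0; 9, 6, 3, 3, 3]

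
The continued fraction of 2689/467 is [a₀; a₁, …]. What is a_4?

1

2689 = 5·467 + 354   →  a_0 = 5
467 = 1·354 + 113   →  a_1 = 1
354 = 3·113 + 15   →  a_2 = 3
113 = 7·15 + 8   →  a_3 = 7
15 = 1·8 + 7   →  a_4 = 1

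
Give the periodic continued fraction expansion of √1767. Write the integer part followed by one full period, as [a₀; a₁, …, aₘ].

a₀ = ⌊√1767⌋ = 42.
With m₀=0, d₀=1 and mₖ₊₁ = dₖaₖ − mₖ, dₖ₊₁ = (n − mₖ₊₁²)/dₖ, aₖ₊₁ = ⌊(a₀+mₖ₊₁)/dₖ₊₁⌋:
  k=1: m=42, d=3, a=28
  k=2: m=42, d=1, a=84
d=1 and a=2a₀=84 at k=2, so the next step gives (m, d) = (42, 3) again — its k=1 value — and the period has length 2.

[42; 28, 84]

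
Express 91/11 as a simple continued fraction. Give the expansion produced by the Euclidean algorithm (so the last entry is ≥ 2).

[8; 3, 1, 2]

91 = 8·11 + 3
11 = 3·3 + 2
3 = 1·2 + 1
2 = 2·1 + 0  (stop)
So 91/11 = [8; 3, 1, 2].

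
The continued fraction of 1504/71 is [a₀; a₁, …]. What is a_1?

5

1504 = 21·71 + 13   →  a_0 = 21
71 = 5·13 + 6   →  a_1 = 5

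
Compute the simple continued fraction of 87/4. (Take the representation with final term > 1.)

87 = 21*4 + 3
4 = 1*3 + 1
3 = 3*1 + 0  (stop)
So 87/4 = [21; 1, 3].

[21; 1, 3]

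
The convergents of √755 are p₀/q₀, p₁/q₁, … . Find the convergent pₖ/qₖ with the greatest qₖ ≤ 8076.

132935/4838

√755 = [27; 2, 10, 2, 54, …] (period length 4).
Convergents:
  p_0/q_0 = 27/1
  p_1/q_1 = 55/2
  p_2/q_2 = 577/21
  p_3/q_3 = 1209/44
  p_4/q_4 = 65863/2397
  p_5/q_5 = 132935/4838
  p_6/q_6 = 1395213/50777
q_5 = 4838 ≤ 8076 < 50777 = q_6, so the answer is 132935/4838.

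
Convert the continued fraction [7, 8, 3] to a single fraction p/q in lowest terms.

178/25

Fold from the inside: start with 3/1.
  8 + 1/3 = 25/3
  7 + 3/25 = 178/25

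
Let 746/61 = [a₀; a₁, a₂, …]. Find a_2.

746 = 12·61 + 14   →  a_0 = 12
61 = 4·14 + 5   →  a_1 = 4
14 = 2·5 + 4   →  a_2 = 2

2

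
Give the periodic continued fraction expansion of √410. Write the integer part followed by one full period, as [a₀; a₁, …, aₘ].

a₀ = ⌊√410⌋ = 20.

[20; 4, 40]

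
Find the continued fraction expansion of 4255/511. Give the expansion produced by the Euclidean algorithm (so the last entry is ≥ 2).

4255 = 8×511 + 167
511 = 3×167 + 10
167 = 16×10 + 7
10 = 1×7 + 3
7 = 2×3 + 1
3 = 3×1 + 0  (stop)
So 4255/511 = [8; 3, 16, 1, 2, 3].

[8; 3, 16, 1, 2, 3]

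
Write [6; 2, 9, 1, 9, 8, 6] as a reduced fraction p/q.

Fold from the inside: start with 6/1.
  8 + 1/6 = 49/6
  9 + 6/49 = 447/49
  1 + 49/447 = 496/447
  9 + 447/496 = 4911/496
  2 + 496/4911 = 10318/4911
  6 + 4911/10318 = 66819/10318

66819/10318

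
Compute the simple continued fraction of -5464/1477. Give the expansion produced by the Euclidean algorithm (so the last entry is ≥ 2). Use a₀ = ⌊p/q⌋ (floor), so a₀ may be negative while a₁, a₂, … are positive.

[-4; 3, 3, 16, 9]

-5464 = -4·1477 + 444
1477 = 3·444 + 145
444 = 3·145 + 9
145 = 16·9 + 1
9 = 9·1 + 0  (stop)
So -5464/1477 = [-4; 3, 3, 16, 9].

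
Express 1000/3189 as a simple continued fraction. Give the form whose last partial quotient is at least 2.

1000 = 0·3189 + 1000
3189 = 3·1000 + 189
1000 = 5·189 + 55
189 = 3·55 + 24
55 = 2·24 + 7
24 = 3·7 + 3
7 = 2·3 + 1
3 = 3·1 + 0  (stop)
So 1000/3189 = [0; 3, 5, 3, 2, 3, 2, 3].

[0; 3, 5, 3, 2, 3, 2, 3]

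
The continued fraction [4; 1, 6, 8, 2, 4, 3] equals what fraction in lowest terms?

8475/1744

Fold from the inside: start with 3/1.
  4 + 1/3 = 13/3
  2 + 3/13 = 29/13
  8 + 13/29 = 245/29
  6 + 29/245 = 1499/245
  1 + 245/1499 = 1744/1499
  4 + 1499/1744 = 8475/1744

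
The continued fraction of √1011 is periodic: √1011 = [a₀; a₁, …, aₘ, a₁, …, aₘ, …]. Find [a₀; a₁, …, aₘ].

[31; 1, 3, 1, 9, 1, 3, 1, 62]

a₀ = ⌊√1011⌋ = 31.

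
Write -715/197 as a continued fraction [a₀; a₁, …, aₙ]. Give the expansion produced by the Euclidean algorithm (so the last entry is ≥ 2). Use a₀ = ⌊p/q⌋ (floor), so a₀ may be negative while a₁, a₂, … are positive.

-715 = -4·197 + 73
197 = 2·73 + 51
73 = 1·51 + 22
51 = 2·22 + 7
22 = 3·7 + 1
7 = 7·1 + 0  (stop)
So -715/197 = [-4; 2, 1, 2, 3, 7].

[-4; 2, 1, 2, 3, 7]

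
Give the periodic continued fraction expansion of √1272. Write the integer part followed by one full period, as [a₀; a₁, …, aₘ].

a₀ = ⌊√1272⌋ = 35.
With m₀=0, d₀=1 and mₖ₊₁ = dₖaₖ − mₖ, dₖ₊₁ = (n − mₖ₊₁²)/dₖ, aₖ₊₁ = ⌊(a₀+mₖ₊₁)/dₖ₊₁⌋:
  k=1: m=35, d=47, a=1
  k=2: m=12, d=24, a=1
  k=3: m=12, d=47, a=1
  k=4: m=35, d=1, a=70
d=1 and a=2a₀=70 at k=4, so the next step gives (m, d) = (35, 47) again — its k=1 value — and the period has length 4.

[35; 1, 1, 1, 70]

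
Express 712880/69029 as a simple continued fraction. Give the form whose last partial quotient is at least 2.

[10; 3, 17, 1, 16, 2, 17, 2]

712880 = 10·69029 + 22590
69029 = 3·22590 + 1259
22590 = 17·1259 + 1187
1259 = 1·1187 + 72
1187 = 16·72 + 35
72 = 2·35 + 2
35 = 17·2 + 1
2 = 2·1 + 0  (stop)
So 712880/69029 = [10; 3, 17, 1, 16, 2, 17, 2].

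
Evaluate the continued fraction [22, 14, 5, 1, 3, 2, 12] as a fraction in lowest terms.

Using pₖ = aₖpₖ₋₁ + pₖ₋₂ and qₖ = aₖqₖ₋₁ + qₖ₋₂:
  k=0: a=22, p=22, q=1
  k=1: a=14, p=309, q=14
  k=2: a=5, p=1567, q=71
  k=3: a=1, p=1876, q=85
  k=4: a=3, p=7195, q=326
  k=5: a=2, p=16266, q=737
  k=6: a=12, p=202387, q=9170

202387/9170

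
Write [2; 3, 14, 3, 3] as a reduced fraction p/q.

Fold from the inside: start with 3/1.
  3 + 1/3 = 10/3
  14 + 3/10 = 143/10
  3 + 10/143 = 439/143
  2 + 143/439 = 1021/439

1021/439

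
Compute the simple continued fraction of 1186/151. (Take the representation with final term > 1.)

[7; 1, 5, 1, 6, 3]

1186 = 7·151 + 129
151 = 1·129 + 22
129 = 5·22 + 19
22 = 1·19 + 3
19 = 6·3 + 1
3 = 3·1 + 0  (stop)
So 1186/151 = [7; 1, 5, 1, 6, 3].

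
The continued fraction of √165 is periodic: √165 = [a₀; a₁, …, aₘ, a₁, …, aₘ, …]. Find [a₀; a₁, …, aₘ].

[12; 1, 5, 2, 5, 1, 24]

a₀ = ⌊√165⌋ = 12.
With m₀=0, d₀=1 and mₖ₊₁ = dₖaₖ − mₖ, dₖ₊₁ = (n − mₖ₊₁²)/dₖ, aₖ₊₁ = ⌊(a₀+mₖ₊₁)/dₖ₊₁⌋:
  k=1: m=12, d=21, a=1
  k=2: m=9, d=4, a=5
  k=3: m=11, d=11, a=2
  k=4: m=11, d=4, a=5
  k=5: m=9, d=21, a=1
  k=6: m=12, d=1, a=24
d=1 and a=2a₀=24 at k=6, so the next step gives (m, d) = (12, 21) again — its k=1 value — and the period has length 6.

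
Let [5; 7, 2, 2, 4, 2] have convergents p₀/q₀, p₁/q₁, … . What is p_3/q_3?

190/37

Using pₖ = aₖpₖ₋₁ + pₖ₋₂, qₖ = aₖqₖ₋₁ + qₖ₋₂ (with p₋₁=1, p₋₂=0, q₋₁=0, q₋₂=1):
  k=0: a=5, p=5, q=1
  k=1: a=7, p=36, q=7
  k=2: a=2, p=77, q=15
  k=3: a=2, p=190, q=37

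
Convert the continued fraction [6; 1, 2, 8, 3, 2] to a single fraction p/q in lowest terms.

1209/181

Fold from the inside: start with 2/1.
  3 + 1/2 = 7/2
  8 + 2/7 = 58/7
  2 + 7/58 = 123/58
  1 + 58/123 = 181/123
  6 + 123/181 = 1209/181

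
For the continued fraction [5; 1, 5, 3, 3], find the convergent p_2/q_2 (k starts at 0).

Using pₖ = aₖpₖ₋₁ + pₖ₋₂, qₖ = aₖqₖ₋₁ + qₖ₋₂ (with p₋₁=1, p₋₂=0, q₋₁=0, q₋₂=1):
  k=0: a=5, p=5, q=1
  k=1: a=1, p=6, q=1
  k=2: a=5, p=35, q=6

35/6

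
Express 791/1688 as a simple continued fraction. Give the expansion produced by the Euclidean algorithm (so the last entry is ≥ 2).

791 = 0×1688 + 791
1688 = 2×791 + 106
791 = 7×106 + 49
106 = 2×49 + 8
49 = 6×8 + 1
8 = 8×1 + 0  (stop)
So 791/1688 = [0; 2, 7, 2, 6, 8].

[0; 2, 7, 2, 6, 8]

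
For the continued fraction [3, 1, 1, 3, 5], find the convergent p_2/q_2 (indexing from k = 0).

7/2

Using pₖ = aₖpₖ₋₁ + pₖ₋₂, qₖ = aₖqₖ₋₁ + qₖ₋₂ (with p₋₁=1, p₋₂=0, q₋₁=0, q₋₂=1):
  k=0: a=3, p=3, q=1
  k=1: a=1, p=4, q=1
  k=2: a=1, p=7, q=2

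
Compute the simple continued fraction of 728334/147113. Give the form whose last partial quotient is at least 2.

[4; 1, 19, 2, 1, 9, 19, 13]

728334 = 4·147113 + 139882
147113 = 1·139882 + 7231
139882 = 19·7231 + 2493
7231 = 2·2493 + 2245
2493 = 1·2245 + 248
2245 = 9·248 + 13
248 = 19·13 + 1
13 = 13·1 + 0  (stop)
So 728334/147113 = [4; 1, 19, 2, 1, 9, 19, 13].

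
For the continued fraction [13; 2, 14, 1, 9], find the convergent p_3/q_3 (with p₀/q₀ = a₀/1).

418/31

Using pₖ = aₖpₖ₋₁ + pₖ₋₂, qₖ = aₖqₖ₋₁ + qₖ₋₂ (with p₋₁=1, p₋₂=0, q₋₁=0, q₋₂=1):
  k=0: a=13, p=13, q=1
  k=1: a=2, p=27, q=2
  k=2: a=14, p=391, q=29
  k=3: a=1, p=418, q=31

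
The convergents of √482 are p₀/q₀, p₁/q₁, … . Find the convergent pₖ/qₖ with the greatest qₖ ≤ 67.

483/22

√482 = [21; 1, 20, 1, 42, …] (period length 4).
Convergents:
  p_0/q_0 = 21/1
  p_1/q_1 = 22/1
  p_2/q_2 = 461/21
  p_3/q_3 = 483/22
  p_4/q_4 = 20747/945
q_3 = 22 ≤ 67 < 945 = q_4, so the answer is 483/22.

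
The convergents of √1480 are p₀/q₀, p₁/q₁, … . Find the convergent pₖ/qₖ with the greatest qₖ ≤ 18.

√1480 = [38; 2, 8, 19, 8, 2, 76, …] (period length 6).
Convergents:
  p_0/q_0 = 38/1
  p_1/q_1 = 77/2
  p_2/q_2 = 654/17
  p_3/q_3 = 12503/325
q_2 = 17 ≤ 18 < 325 = q_3, so the answer is 654/17.

654/17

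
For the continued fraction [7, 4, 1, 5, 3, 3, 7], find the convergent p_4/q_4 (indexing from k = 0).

Using pₖ = aₖpₖ₋₁ + pₖ₋₂, qₖ = aₖqₖ₋₁ + qₖ₋₂ (with p₋₁=1, p₋₂=0, q₋₁=0, q₋₂=1):
  k=0: a=7, p=7, q=1
  k=1: a=4, p=29, q=4
  k=2: a=1, p=36, q=5
  k=3: a=5, p=209, q=29
  k=4: a=3, p=663, q=92

663/92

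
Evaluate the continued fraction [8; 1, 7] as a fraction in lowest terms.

Fold from the inside: start with 7/1.
  1 + 1/7 = 8/7
  8 + 7/8 = 71/8

71/8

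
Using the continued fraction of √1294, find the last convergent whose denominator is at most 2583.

91909/2555

√1294 = [35; 1, 34, 1, 70, …] (period length 4).
Convergents:
  p_0/q_0 = 35/1
  p_1/q_1 = 36/1
  p_2/q_2 = 1259/35
  p_3/q_3 = 1295/36
  p_4/q_4 = 91909/2555
  p_5/q_5 = 93204/2591
q_4 = 2555 ≤ 2583 < 2591 = q_5, so the answer is 91909/2555.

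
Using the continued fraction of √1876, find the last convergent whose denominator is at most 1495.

√1876 = [43; 3, 5, 12, 5, 3, 86, …] (period length 6).
Convergents:
  p_0/q_0 = 43/1
  p_1/q_1 = 130/3
  p_2/q_2 = 693/16
  p_3/q_3 = 8446/195
  p_4/q_4 = 42923/991
  p_5/q_5 = 137215/3168
q_4 = 991 ≤ 1495 < 3168 = q_5, so the answer is 42923/991.

42923/991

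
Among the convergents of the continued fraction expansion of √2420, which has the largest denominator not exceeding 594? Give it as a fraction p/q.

√2420 = [49; 5, 5, 1, 18, 1, 5, 5, 98, …] (period length 8).
Convergents:
  p_0/q_0 = 49/1
  p_1/q_1 = 246/5
  p_2/q_2 = 1279/26
  p_3/q_3 = 1525/31
  p_4/q_4 = 28729/584
  p_5/q_5 = 30254/615
q_4 = 584 ≤ 594 < 615 = q_5, so the answer is 28729/584.

28729/584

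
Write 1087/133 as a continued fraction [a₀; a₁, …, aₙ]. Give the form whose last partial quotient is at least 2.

1087 = 8·133 + 23
133 = 5·23 + 18
23 = 1·18 + 5
18 = 3·5 + 3
5 = 1·3 + 2
3 = 1·2 + 1
2 = 2·1 + 0  (stop)
So 1087/133 = [8; 5, 1, 3, 1, 1, 2].

[8; 5, 1, 3, 1, 1, 2]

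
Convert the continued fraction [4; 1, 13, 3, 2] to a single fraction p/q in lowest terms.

493/100

Using pₖ = aₖpₖ₋₁ + pₖ₋₂ and qₖ = aₖqₖ₋₁ + qₖ₋₂:
  k=0: a=4, p=4, q=1
  k=1: a=1, p=5, q=1
  k=2: a=13, p=69, q=14
  k=3: a=3, p=212, q=43
  k=4: a=2, p=493, q=100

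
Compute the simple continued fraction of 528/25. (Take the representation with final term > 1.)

528 = 21×25 + 3
25 = 8×3 + 1
3 = 3×1 + 0  (stop)
So 528/25 = [21; 8, 3].

[21; 8, 3]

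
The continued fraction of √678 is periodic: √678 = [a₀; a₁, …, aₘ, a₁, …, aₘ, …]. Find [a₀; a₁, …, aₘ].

a₀ = ⌊√678⌋ = 26.
With m₀=0, d₀=1 and mₖ₊₁ = dₖaₖ − mₖ, dₖ₊₁ = (n − mₖ₊₁²)/dₖ, aₖ₊₁ = ⌊(a₀+mₖ₊₁)/dₖ₊₁⌋:
  k=1: m=26, d=2, a=26
  k=2: m=26, d=1, a=52
d=1 and a=2a₀=52 at k=2, so the next step gives (m, d) = (26, 2) again — its k=1 value — and the period has length 2.

[26; 26, 52]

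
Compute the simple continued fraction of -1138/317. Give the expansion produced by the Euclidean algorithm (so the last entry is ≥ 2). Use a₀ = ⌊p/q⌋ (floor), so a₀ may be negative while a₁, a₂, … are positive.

-1138 = -4×317 + 130
317 = 2×130 + 57
130 = 2×57 + 16
57 = 3×16 + 9
16 = 1×9 + 7
9 = 1×7 + 2
7 = 3×2 + 1
2 = 2×1 + 0  (stop)
So -1138/317 = [-4; 2, 2, 3, 1, 1, 3, 2].

[-4; 2, 2, 3, 1, 1, 3, 2]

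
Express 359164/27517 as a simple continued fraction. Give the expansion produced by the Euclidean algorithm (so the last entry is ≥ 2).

359164 = 13*27517 + 1443
27517 = 19*1443 + 100
1443 = 14*100 + 43
100 = 2*43 + 14
43 = 3*14 + 1
14 = 14*1 + 0  (stop)
So 359164/27517 = [13; 19, 14, 2, 3, 14].

[13; 19, 14, 2, 3, 14]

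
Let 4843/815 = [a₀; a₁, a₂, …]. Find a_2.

16

4843 = 5·815 + 768   →  a_0 = 5
815 = 1·768 + 47   →  a_1 = 1
768 = 16·47 + 16   →  a_2 = 16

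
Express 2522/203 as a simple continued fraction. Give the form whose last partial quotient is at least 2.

2522 = 12*203 + 86
203 = 2*86 + 31
86 = 2*31 + 24
31 = 1*24 + 7
24 = 3*7 + 3
7 = 2*3 + 1
3 = 3*1 + 0  (stop)
So 2522/203 = [12; 2, 2, 1, 3, 2, 3].

[12; 2, 2, 1, 3, 2, 3]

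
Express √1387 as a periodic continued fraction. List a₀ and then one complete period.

[37; 4, 8, 37, 8, 4, 74]

a₀ = ⌊√1387⌋ = 37.
With m₀=0, d₀=1 and mₖ₊₁ = dₖaₖ − mₖ, dₖ₊₁ = (n − mₖ₊₁²)/dₖ, aₖ₊₁ = ⌊(a₀+mₖ₊₁)/dₖ₊₁⌋:
  k=1: m=37, d=18, a=4
  k=2: m=35, d=9, a=8
  k=3: m=37, d=2, a=37
  k=4: m=37, d=9, a=8
  k=5: m=35, d=18, a=4
  k=6: m=37, d=1, a=74
d=1 and a=2a₀=74 at k=6, so the next step gives (m, d) = (37, 18) again — its k=1 value — and the period has length 6.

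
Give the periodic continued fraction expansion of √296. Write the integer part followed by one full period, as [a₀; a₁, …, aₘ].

[17; 4, 1, 7, 1, 4, 34]

a₀ = ⌊√296⌋ = 17.
With m₀=0, d₀=1 and mₖ₊₁ = dₖaₖ − mₖ, dₖ₊₁ = (n − mₖ₊₁²)/dₖ, aₖ₊₁ = ⌊(a₀+mₖ₊₁)/dₖ₊₁⌋:
  k=1: m=17, d=7, a=4
  k=2: m=11, d=25, a=1
  k=3: m=14, d=4, a=7
  k=4: m=14, d=25, a=1
  k=5: m=11, d=7, a=4
  k=6: m=17, d=1, a=34
d=1 and a=2a₀=34 at k=6, so the next step gives (m, d) = (17, 7) again — its k=1 value — and the period has length 6.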